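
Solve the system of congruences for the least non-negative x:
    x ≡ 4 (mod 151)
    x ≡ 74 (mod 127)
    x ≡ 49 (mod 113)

The moduli are pairwise coprime; N = 151·127·113 = 2167001.
N/151 = 14351; 14351 ≡ 6 (mod 151); 6·126 ≡ 1, so inverse 126.
N/127 = 17063; 17063 ≡ 45 (mod 127); 45·48 ≡ 1, so inverse 48.
N/113 = 19177; 19177 ≡ 80 (mod 113); 80·89 ≡ 1, so inverse 89.
x ≡ 4·14351·126 + 74·17063·48 + 49·19177·89 = 151471577.
151471577 mod 2167001 = 1948508.

1948508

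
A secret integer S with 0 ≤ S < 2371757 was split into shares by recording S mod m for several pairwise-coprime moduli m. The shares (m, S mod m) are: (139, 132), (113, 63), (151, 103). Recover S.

988700

The moduli are pairwise coprime; N = 139·113·151 = 2371757.
N/139 = 17063; 17063 ≡ 105 (mod 139); 105·94 ≡ 1, so inverse 94.
N/113 = 20989; 20989 ≡ 84 (mod 113); 84·74 ≡ 1, so inverse 74.
N/151 = 15707; 15707 ≡ 3 (mod 151); 3·101 ≡ 1, so inverse 101.
S ≡ 132·17063·94 + 63·20989·74 + 103·15707·101 = 472968343.
472968343 mod 2371757 = 988700.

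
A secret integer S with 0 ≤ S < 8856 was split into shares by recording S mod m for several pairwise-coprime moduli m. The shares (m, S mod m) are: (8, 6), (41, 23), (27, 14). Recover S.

2606

From S ≡ 6 (mod 8) write S = 6 + 8t. Substituting into S ≡ 23 (mod 41) gives 8t ≡ 17 (mod 41), and since 8⁻¹ ≡ 36 (mod 41), t ≡ 38. Hence S ≡ 6 + 8·38 = 310 (mod 328).
From S ≡ 310 (mod 328) write S = 310 + 328t. Substituting into S ≡ 14 (mod 27) gives 328t ≡ 1 (mod 27), and since 4⁻¹ ≡ 7 (mod 27), t ≡ 7. Hence S ≡ 310 + 328·7 = 2606 (mod 8856).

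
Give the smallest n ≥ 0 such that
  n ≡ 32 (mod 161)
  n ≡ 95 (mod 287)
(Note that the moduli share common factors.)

3252

gcd(161, 287) = 7 and 7 | (95 − 32), so the pair is consistent; merging gives n ≡ 3252 (mod 6601), where 6601 = lcm(161, 287).
The solution is unique modulo lcm(161, 287) = 6601.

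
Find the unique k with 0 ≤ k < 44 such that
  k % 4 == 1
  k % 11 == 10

21

From k ≡ 1 (mod 4) write k = 1 + 4t. Substituting into k ≡ 10 (mod 11) gives 4t ≡ 9 (mod 11), and since 4⁻¹ ≡ 3 (mod 11), t ≡ 5. Hence k ≡ 1 + 4·5 = 21 (mod 44).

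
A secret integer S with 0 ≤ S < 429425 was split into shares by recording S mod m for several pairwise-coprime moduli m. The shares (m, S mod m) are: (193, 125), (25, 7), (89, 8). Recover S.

19232

The moduli are pairwise coprime; N = 193·25·89 = 429425.
N/193 = 2225; 2225 ≡ 102 (mod 193); 102·123 ≡ 1, so inverse 123.
N/25 = 17177; 17177 ≡ 2 (mod 25); 2·13 ≡ 1, so inverse 13.
N/89 = 4825; 4825 ≡ 19 (mod 89); 19·75 ≡ 1, so inverse 75.
S ≡ 125·2225·123 + 7·17177·13 + 8·4825·75 = 38667482.
38667482 mod 429425 = 19232.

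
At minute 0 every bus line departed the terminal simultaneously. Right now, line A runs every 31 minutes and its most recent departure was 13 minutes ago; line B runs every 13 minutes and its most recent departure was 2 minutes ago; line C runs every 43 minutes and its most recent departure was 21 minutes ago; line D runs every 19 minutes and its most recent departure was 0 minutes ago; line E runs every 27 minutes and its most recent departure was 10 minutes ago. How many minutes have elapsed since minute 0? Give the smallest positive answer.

4970305

The moduli are pairwise coprime; N = 31·13·43·19·27 = 8889777.
N/31 = 286767; 286767 ≡ 17 (mod 31); 17·11 ≡ 1, so inverse 11.
N/13 = 683829; 683829 ≡ 3 (mod 13); 3·9 ≡ 1, so inverse 9.
N/43 = 206739; 206739 ≡ 38 (mod 43); 38·17 ≡ 1, so inverse 17.
N/19 = 467883; 467883 ≡ 8 (mod 19); 8·12 ≡ 1, so inverse 12.
N/27 = 329251; 329251 ≡ 13 (mod 27); 13·25 ≡ 1, so inverse 25.
t ≡ 13·286767·11 + 2·683829·9 + 21·206739·17 + 0·467883·12 + 10·329251·25 = 209435176.
209435176 mod 8889777 = 4970305.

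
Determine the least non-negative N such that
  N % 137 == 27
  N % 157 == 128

13316

From N ≡ 27 (mod 137) write N = 27 + 137t. Substituting into N ≡ 128 (mod 157) gives 137t ≡ 101 (mod 157), and since 137⁻¹ ≡ 102 (mod 157), t ≡ 97. Hence N ≡ 27 + 137·97 = 13316 (mod 21509).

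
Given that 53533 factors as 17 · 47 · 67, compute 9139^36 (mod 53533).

25810

Mod 17: 9139 ≡ 10; by Fermat, exponent reduces to 36 mod 16 = 4; 10^4 ≡ 4 (mod 17).
Mod 47: 9139 ≡ 21; 21^36 ≡ 7 (mod 47).
Mod 67: 9139 ≡ 27; 27^36 ≡ 15 (mod 67).
Combine by CRT: x ≡ 4 (mod 17), x ≡ 7 (mod 47), x ≡ 15 (mod 67) ⇒ x ≡ 25810 (mod 53533).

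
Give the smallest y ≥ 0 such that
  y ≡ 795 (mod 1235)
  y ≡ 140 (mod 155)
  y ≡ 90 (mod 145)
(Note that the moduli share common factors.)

583715

gcd(1235, 155) = 5 and 5 | (140 − 795), so the pair is consistent; merging gives y ≡ 9440 (mod 38285), where 38285 = lcm(1235, 155).
gcd(38285, 145) = 5 and 5 | (90 − 9440), so the pair is consistent; merging gives y ≡ 583715 (mod 1110265), where 1110265 = lcm(38285, 145).
The solution is unique modulo lcm(1235, 155, 145) = 1110265.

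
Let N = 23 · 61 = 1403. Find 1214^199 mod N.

Mod 23: 1214 ≡ 18; by Fermat, exponent reduces to 199 mod 22 = 1; 18^1 ≡ 18 (mod 23).
Mod 61: 1214 ≡ 55; by Fermat, exponent reduces to 199 mod 60 = 19; 55^19 ≡ 43 (mod 61).
Combine by CRT: x ≡ 18 (mod 23), x ≡ 43 (mod 61) ⇒ x ≡ 409 (mod 1403).

409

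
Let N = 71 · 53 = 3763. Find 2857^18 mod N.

Mod 71: 2857 ≡ 17; 17^18 ≡ 57 (mod 71).
Mod 53: 2857 ≡ 48; 48^18 ≡ 7 (mod 53).
Combine by CRT: x ≡ 57 (mod 71), x ≡ 7 (mod 53) ⇒ x ≡ 696 (mod 3763).

696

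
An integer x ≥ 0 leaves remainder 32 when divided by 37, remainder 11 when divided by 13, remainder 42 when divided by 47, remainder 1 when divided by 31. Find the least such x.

The moduli are pairwise coprime; N = 37·13·47·31 = 700817.
N/37 = 18941; 18941 ≡ 34 (mod 37); 34·12 ≡ 1, so inverse 12.
N/13 = 53909; 53909 ≡ 11 (mod 13); 11·6 ≡ 1, so inverse 6.
N/47 = 14911; 14911 ≡ 12 (mod 47); 12·4 ≡ 1, so inverse 4.
N/31 = 22607; 22607 ≡ 8 (mod 31); 8·4 ≡ 1, so inverse 4.
x ≡ 32·18941·12 + 11·53909·6 + 42·14911·4 + 1·22607·4 = 13426814.
13426814 mod 700817 = 111291.

111291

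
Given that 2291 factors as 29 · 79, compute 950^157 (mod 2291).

1977

Mod 29: 950 ≡ 22; by Fermat, exponent reduces to 157 mod 28 = 17; 22^17 ≡ 5 (mod 29).
Mod 79: 950 ≡ 2; by Fermat, exponent reduces to 157 mod 78 = 1; 2^1 ≡ 2 (mod 79).
Combine by CRT: x ≡ 5 (mod 29), x ≡ 2 (mod 79) ⇒ x ≡ 1977 (mod 2291).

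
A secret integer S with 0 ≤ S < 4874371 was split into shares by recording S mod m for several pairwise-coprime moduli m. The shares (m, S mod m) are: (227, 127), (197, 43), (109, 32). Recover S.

1001197

The moduli are pairwise coprime; N = 227·197·109 = 4874371.
N/227 = 21473; 21473 ≡ 135 (mod 227); 135·37 ≡ 1, so inverse 37.
N/197 = 24743; 24743 ≡ 118 (mod 197); 118·192 ≡ 1, so inverse 192.
N/109 = 44719; 44719 ≡ 29 (mod 109); 29·94 ≡ 1, so inverse 94.
S ≡ 127·21473·37 + 43·24743·192 + 32·44719·94 = 439694587.
439694587 mod 4874371 = 1001197.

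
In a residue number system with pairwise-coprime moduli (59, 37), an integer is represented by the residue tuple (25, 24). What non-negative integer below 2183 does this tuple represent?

From x ≡ 25 (mod 59) write x = 25 + 59t. Substituting into x ≡ 24 (mod 37) gives 59t ≡ 36 (mod 37), and since 22⁻¹ ≡ 32 (mod 37), t ≡ 5. Hence x ≡ 25 + 59·5 = 320 (mod 2183).

320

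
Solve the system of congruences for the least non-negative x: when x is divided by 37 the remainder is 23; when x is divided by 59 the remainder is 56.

1059

From x ≡ 23 (mod 37) write x = 23 + 37t. Substituting into x ≡ 56 (mod 59) gives 37t ≡ 33 (mod 59), and since 37⁻¹ ≡ 8 (mod 59), t ≡ 28. Hence x ≡ 23 + 37·28 = 1059 (mod 2183).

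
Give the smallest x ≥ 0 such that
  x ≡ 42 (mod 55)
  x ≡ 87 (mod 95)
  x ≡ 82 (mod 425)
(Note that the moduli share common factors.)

55757

gcd(55, 95) = 5 and 5 | (87 − 42), so the pair is consistent; merging gives x ≡ 372 (mod 1045), where 1045 = lcm(55, 95).
gcd(1045, 425) = 5 and 5 | (82 − 372), so the pair is consistent; merging gives x ≡ 55757 (mod 88825), where 88825 = lcm(1045, 425).
The solution is unique modulo lcm(55, 95, 425) = 88825.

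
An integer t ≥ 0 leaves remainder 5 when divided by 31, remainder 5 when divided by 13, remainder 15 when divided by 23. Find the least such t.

8065

The moduli are pairwise coprime; N = 31·13·23 = 9269.
N/31 = 299; 299 ≡ 20 (mod 31); 20·14 ≡ 1, so inverse 14.
N/13 = 713; 713 ≡ 11 (mod 13); 11·6 ≡ 1, so inverse 6.
N/23 = 403; 403 ≡ 12 (mod 23); 12·2 ≡ 1, so inverse 2.
t ≡ 5·299·14 + 5·713·6 + 15·403·2 = 54410.
54410 mod 9269 = 8065.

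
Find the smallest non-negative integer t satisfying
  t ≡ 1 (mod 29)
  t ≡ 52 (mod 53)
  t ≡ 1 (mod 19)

5511

Combine the congruences pairwise.
From t ≡ 1 (mod 29) write t = 1 + 29s. Substituting into t ≡ 52 (mod 53) gives 29s ≡ 51 (mod 53), and since 29⁻¹ ≡ 11 (mod 53), s ≡ 31. Hence t ≡ 1 + 29·31 = 900 (mod 1537).
From t ≡ 900 (mod 1537) write t = 900 + 1537s. Substituting into t ≡ 1 (mod 19) gives 1537s ≡ 13 (mod 19), and since 17⁻¹ ≡ 9 (mod 19), s ≡ 3. Hence t ≡ 900 + 1537·3 = 5511 (mod 29203).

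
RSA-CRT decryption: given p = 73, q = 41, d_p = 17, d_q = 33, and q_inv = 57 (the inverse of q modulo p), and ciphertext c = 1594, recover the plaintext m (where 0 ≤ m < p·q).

2257

m₁ = c^(d_p) mod p: c ≡ 61 (mod 73), and 61^17 mod 73 = 67.
m₂ = c^(d_q) mod q: c ≡ 36 (mod 41), and 36^33 mod 41 = 2.
h = q_inv·(m₁ − m₂) mod p = 57·(67 − 2) mod 73 = 55.
m = m₂ + h·q = 2 + 55·41 = 2257.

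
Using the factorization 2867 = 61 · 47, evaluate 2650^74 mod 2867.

Mod 61: 2650 ≡ 27; by Fermat, exponent reduces to 74 mod 60 = 14; 27^14 ≡ 9 (mod 61).
Mod 47: 2650 ≡ 18; by Fermat, exponent reduces to 74 mod 46 = 28; 18^28 ≡ 27 (mod 47).
Combine by CRT: x ≡ 9 (mod 61), x ≡ 27 (mod 47) ⇒ x ≡ 497 (mod 2867).

497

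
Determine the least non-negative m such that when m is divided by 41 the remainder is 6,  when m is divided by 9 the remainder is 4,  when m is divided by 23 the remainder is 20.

6115

From m ≡ 6 (mod 41) write m = 6 + 41t. Substituting into m ≡ 4 (mod 9) gives 41t ≡ 7 (mod 9), and since 5⁻¹ ≡ 2 (mod 9), t ≡ 5. Hence m ≡ 6 + 41·5 = 211 (mod 369).
From m ≡ 211 (mod 369) write m = 211 + 369t. Substituting into m ≡ 20 (mod 23) gives 369t ≡ 16 (mod 23), and since 1⁻¹ ≡ 1 (mod 23), t ≡ 16. Hence m ≡ 211 + 369·16 = 6115 (mod 8487).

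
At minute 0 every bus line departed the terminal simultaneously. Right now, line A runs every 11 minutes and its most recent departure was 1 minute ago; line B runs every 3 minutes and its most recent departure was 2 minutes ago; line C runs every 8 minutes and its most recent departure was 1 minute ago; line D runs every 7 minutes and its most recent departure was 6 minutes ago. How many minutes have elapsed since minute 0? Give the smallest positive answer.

881

The moduli are pairwise coprime; N = 11·3·8·7 = 1848.
N/11 = 168; 168 ≡ 3 (mod 11); 3·4 ≡ 1, so inverse 4.
N/3 = 616; 616 ≡ 1 (mod 3), inverse 1.
N/8 = 231; 231 ≡ 7 (mod 8); 7·7 ≡ 1, so inverse 7.
N/7 = 264; 264 ≡ 5 (mod 7); 5·3 ≡ 1, so inverse 3.
t ≡ 1·168·4 + 2·616·1 + 1·231·7 + 6·264·3 = 8273.
8273 mod 1848 = 881.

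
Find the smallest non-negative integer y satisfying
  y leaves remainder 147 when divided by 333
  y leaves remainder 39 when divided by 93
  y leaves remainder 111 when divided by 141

216264

Combine the congruences pairwise.
gcd(333, 93) = 3 and 3 | (39 − 147), so the pair is consistent; merging gives y ≡ 9804 (mod 10323), where 10323 = lcm(333, 93).
gcd(10323, 141) = 3 and 3 | (111 − 9804), so the pair is consistent; merging gives y ≡ 216264 (mod 485181), where 485181 = lcm(10323, 141).
The solution is unique modulo lcm(333, 93, 141) = 485181.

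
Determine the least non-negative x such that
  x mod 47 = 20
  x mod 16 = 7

From x ≡ 20 (mod 47) write x = 20 + 47t. Substituting into x ≡ 7 (mod 16) gives 47t ≡ 3 (mod 16), and since 15⁻¹ ≡ 15 (mod 16), t ≡ 13. Hence x ≡ 20 + 47·13 = 631 (mod 752).

631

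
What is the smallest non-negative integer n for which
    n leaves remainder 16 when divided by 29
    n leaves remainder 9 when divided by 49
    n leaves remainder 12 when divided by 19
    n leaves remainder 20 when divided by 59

The moduli are pairwise coprime; M = 29·49·19·59 = 1592941.
M/29 = 54929; 54929 ≡ 3 (mod 29); 3·10 ≡ 1, so inverse 10.
M/49 = 32509; 32509 ≡ 22 (mod 49); 22·29 ≡ 1, so inverse 29.
M/19 = 83839; 83839 ≡ 11 (mod 19); 11·7 ≡ 1, so inverse 7.
M/59 = 26999; 26999 ≡ 36 (mod 59); 36·41 ≡ 1, so inverse 41.
n ≡ 16·54929·10 + 9·32509·29 + 12·83839·7 + 20·26999·41 = 46455145.
46455145 mod 1592941 = 259856.

259856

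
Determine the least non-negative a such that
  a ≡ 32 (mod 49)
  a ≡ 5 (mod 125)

From a ≡ 32 (mod 49) write a = 32 + 49t. Substituting into a ≡ 5 (mod 125) gives 49t ≡ 98 (mod 125), and since 49⁻¹ ≡ 74 (mod 125), t ≡ 2. Hence a ≡ 32 + 49·2 = 130 (mod 6125).

130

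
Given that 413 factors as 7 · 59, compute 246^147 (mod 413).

372

Mod 7: 246 ≡ 1; by Fermat, exponent reduces to 147 mod 6 = 3; 1^3 ≡ 1 (mod 7).
Mod 59: 246 ≡ 10; by Fermat, exponent reduces to 147 mod 58 = 31; 10^31 ≡ 18 (mod 59).
Combine by CRT: x ≡ 1 (mod 7), x ≡ 18 (mod 59) ⇒ x ≡ 372 (mod 413).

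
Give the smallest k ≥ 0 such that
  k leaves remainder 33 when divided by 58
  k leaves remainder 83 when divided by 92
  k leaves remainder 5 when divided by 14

4499

gcd(58, 92) = 2 and 2 | (83 − 33), so the pair is consistent; merging gives k ≡ 1831 (mod 2668), where 2668 = lcm(58, 92).
gcd(2668, 14) = 2 and 2 | (5 − 1831), so the pair is consistent; merging gives k ≡ 4499 (mod 18676), where 18676 = lcm(2668, 14).
The solution is unique modulo lcm(58, 92, 14) = 18676.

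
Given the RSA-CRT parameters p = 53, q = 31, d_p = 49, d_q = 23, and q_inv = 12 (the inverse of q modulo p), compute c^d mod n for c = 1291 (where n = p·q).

m₁ = c^(d_p) mod p: c ≡ 19 (mod 53), and 19^49 mod 53 = 41.
m₂ = c^(d_q) mod q: c ≡ 20 (mod 31), and 20^23 mod 31 = 19.
h = q_inv·(m₁ − m₂) mod p = 12·(41 − 19) mod 53 = 52.
m = m₂ + h·q = 19 + 52·31 = 1631.

1631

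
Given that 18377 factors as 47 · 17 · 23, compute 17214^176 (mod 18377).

Mod 47: 17214 ≡ 12; by Fermat, exponent reduces to 176 mod 46 = 38; 12^38 ≡ 18 (mod 47).
Mod 17: 17214 ≡ 10; since 16 | 176, by Fermat 10^176 ≡ 1 (mod 17).
Mod 23: 17214 ≡ 10; since 22 | 176, by Fermat 10^176 ≡ 1 (mod 23).
Combine by CRT: x ≡ 18 (mod 47), x ≡ 1 (mod 17), x ≡ 1 (mod 23) ⇒ x ≡ 17596 (mod 18377).

17596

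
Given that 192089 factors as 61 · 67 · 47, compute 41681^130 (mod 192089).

Mod 61: 41681 ≡ 18; by Fermat, exponent reduces to 130 mod 60 = 10; 18^10 ≡ 48 (mod 61).
Mod 67: 41681 ≡ 7; by Fermat, exponent reduces to 130 mod 66 = 64; 7^64 ≡ 26 (mod 67).
Mod 47: 41681 ≡ 39; by Fermat, exponent reduces to 130 mod 46 = 38; 39^38 ≡ 24 (mod 47).
Combine by CRT: x ≡ 48 (mod 61), x ≡ 26 (mod 67), x ≡ 24 (mod 47) ⇒ x ≡ 26156 (mod 192089).

26156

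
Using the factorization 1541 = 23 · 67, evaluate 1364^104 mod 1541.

880

Mod 23: 1364 ≡ 7; by Fermat, exponent reduces to 104 mod 22 = 16; 7^16 ≡ 6 (mod 23).
Mod 67: 1364 ≡ 24; by Fermat, exponent reduces to 104 mod 66 = 38; 24^38 ≡ 9 (mod 67).
Combine by CRT: x ≡ 6 (mod 23), x ≡ 9 (mod 67) ⇒ x ≡ 880 (mod 1541).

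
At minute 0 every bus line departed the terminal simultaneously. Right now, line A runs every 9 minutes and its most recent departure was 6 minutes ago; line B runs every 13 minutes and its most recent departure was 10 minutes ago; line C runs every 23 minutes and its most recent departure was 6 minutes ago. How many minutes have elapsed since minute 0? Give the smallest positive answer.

From t ≡ 6 (mod 9) write t = 6 + 9s. Substituting into t ≡ 10 (mod 13) gives 9s ≡ 4 (mod 13), and since 9⁻¹ ≡ 3 (mod 13), s ≡ 12. Hence t ≡ 6 + 9·12 = 114 (mod 117).
From t ≡ 114 (mod 117) write t = 114 + 117s. Substituting into t ≡ 6 (mod 23) gives 117s ≡ 7 (mod 23), and since 2⁻¹ ≡ 12 (mod 23), s ≡ 15. Hence t ≡ 114 + 117·15 = 1869 (mod 2691).

1869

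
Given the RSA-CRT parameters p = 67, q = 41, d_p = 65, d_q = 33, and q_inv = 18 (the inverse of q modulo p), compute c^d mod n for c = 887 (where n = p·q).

m₁ = c^(d_p) mod p: c ≡ 16 (mod 67), and 16^65 mod 67 = 21.
m₂ = c^(d_q) mod q: c ≡ 26 (mod 41), and 26^33 mod 41 = 6.
h = q_inv·(m₁ − m₂) mod p = 18·(21 − 6) mod 67 = 2.
m = m₂ + h·q = 6 + 2·41 = 88.

88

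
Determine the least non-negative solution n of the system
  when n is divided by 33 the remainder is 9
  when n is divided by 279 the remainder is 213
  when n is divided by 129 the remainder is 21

gcd(33, 279) = 3 and 3 | (213 − 9), so the pair is consistent; merging gives n ≡ 1329 (mod 3069), where 3069 = lcm(33, 279).
gcd(3069, 129) = 3 and 3 | (21 − 1329), so the pair is consistent; merging gives n ≡ 47364 (mod 131967), where 131967 = lcm(3069, 129).
The solution is unique modulo lcm(33, 279, 129) = 131967.

47364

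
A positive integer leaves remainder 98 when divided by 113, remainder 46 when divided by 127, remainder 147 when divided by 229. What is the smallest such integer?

From a ≡ 98 (mod 113) write a = 98 + 113t. Substituting into a ≡ 46 (mod 127) gives 113t ≡ 75 (mod 127), and since 113⁻¹ ≡ 9 (mod 127), t ≡ 40. Hence a ≡ 98 + 113·40 = 4618 (mod 14351).
From a ≡ 4618 (mod 14351) write a = 4618 + 14351t. Substituting into a ≡ 147 (mod 229) gives 14351t ≡ 109 (mod 229), and since 153⁻¹ ≡ 3 (mod 229), t ≡ 98. Hence a ≡ 4618 + 14351·98 = 1411016 (mod 3286379).

1411016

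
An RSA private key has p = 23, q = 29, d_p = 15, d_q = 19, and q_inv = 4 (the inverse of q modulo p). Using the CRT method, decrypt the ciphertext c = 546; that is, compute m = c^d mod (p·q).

m₁ = c^(d_p) mod p: c ≡ 17 (mod 23), and 17^15 mod 23 = 15.
m₂ = c^(d_q) mod q: c ≡ 24 (mod 29), and 24^19 mod 29 = 7.
h = q_inv·(m₁ − m₂) mod p = 4·(15 − 7) mod 23 = 9.
m = m₂ + h·q = 7 + 9·29 = 268.

268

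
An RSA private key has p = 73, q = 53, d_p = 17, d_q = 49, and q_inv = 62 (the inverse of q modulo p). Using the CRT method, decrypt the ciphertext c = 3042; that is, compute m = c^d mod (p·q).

m₁ = c^(d_p) mod p: c ≡ 49 (mod 73), and 49^17 mod 73 = 70.
m₂ = c^(d_q) mod q: c ≡ 21 (mod 53), and 21^49 mod 53 = 34.
h = q_inv·(m₁ − m₂) mod p = 62·(70 − 34) mod 73 = 42.
m = m₂ + h·q = 34 + 42·53 = 2260.

2260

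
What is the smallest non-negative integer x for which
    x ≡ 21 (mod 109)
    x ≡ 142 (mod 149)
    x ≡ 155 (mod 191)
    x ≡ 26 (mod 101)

92958709

The moduli are pairwise coprime; N = 109·149·191·101 = 313305131.
N/109 = 2874359; 2874359 ≡ 29 (mod 109); 29·94 ≡ 1, so inverse 94.
N/149 = 2102719; 2102719 ≡ 31 (mod 149); 31·125 ≡ 1, so inverse 125.
N/191 = 1640341; 1640341 ≡ 33 (mod 191); 33·110 ≡ 1, so inverse 110.
N/101 = 3102031; 3102031 ≡ 18 (mod 101); 18·73 ≡ 1, so inverse 73.
x ≡ 21·2874359·94 + 142·2102719·125 + 155·1640341·110 + 26·3102031·73 = 76852715804.
76852715804 mod 313305131 = 92958709.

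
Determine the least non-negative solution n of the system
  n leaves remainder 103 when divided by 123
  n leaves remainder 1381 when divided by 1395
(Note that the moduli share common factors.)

48811

gcd(123, 1395) = 3 and 3 | (1381 − 103), so the pair is consistent; merging gives n ≡ 48811 (mod 57195), where 57195 = lcm(123, 1395).
The solution is unique modulo lcm(123, 1395) = 57195.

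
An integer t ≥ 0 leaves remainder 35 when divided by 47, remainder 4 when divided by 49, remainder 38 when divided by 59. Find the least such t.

82520

Combine the congruences pairwise.
From t ≡ 35 (mod 47) write t = 35 + 47s. Substituting into t ≡ 4 (mod 49) gives 47s ≡ 18 (mod 49), and since 47⁻¹ ≡ 24 (mod 49), s ≡ 40. Hence t ≡ 35 + 47·40 = 1915 (mod 2303).
From t ≡ 1915 (mod 2303) write t = 1915 + 2303s. Substituting into t ≡ 38 (mod 59) gives 2303s ≡ 11 (mod 59), and since 2⁻¹ ≡ 30 (mod 59), s ≡ 35. Hence t ≡ 1915 + 2303·35 = 82520 (mod 135877).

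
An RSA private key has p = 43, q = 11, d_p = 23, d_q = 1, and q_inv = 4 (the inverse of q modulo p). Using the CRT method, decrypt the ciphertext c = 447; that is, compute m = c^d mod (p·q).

m₁ = c^(d_p) mod p: c ≡ 17 (mod 43), and 17^23 mod 43 = 31.
m₂ = c^(d_q) mod q: c ≡ 7 (mod 11), and 7^1 mod 11 = 7.
h = q_inv·(m₁ − m₂) mod p = 4·(31 − 7) mod 43 = 10.
m = m₂ + h·q = 7 + 10·11 = 117.

117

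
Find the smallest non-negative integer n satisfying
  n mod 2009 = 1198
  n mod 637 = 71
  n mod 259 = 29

gcd(2009, 637) = 49 and 49 | (71 − 1198), so the pair is consistent; merging gives n ≡ 17270 (mod 26117), where 26117 = lcm(2009, 637).
gcd(26117, 259) = 7 and 7 | (29 − 17270), so the pair is consistent; merging gives n ≡ 591844 (mod 966329), where 966329 = lcm(26117, 259).
The solution is unique modulo lcm(2009, 637, 259) = 966329.

591844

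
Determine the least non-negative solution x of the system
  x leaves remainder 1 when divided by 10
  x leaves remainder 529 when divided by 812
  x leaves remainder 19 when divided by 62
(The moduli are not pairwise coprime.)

82541

gcd(10, 812) = 2 and 2 | (529 − 1), so the pair is consistent; merging gives x ≡ 1341 (mod 4060), where 4060 = lcm(10, 812).
gcd(4060, 62) = 2 and 2 | (19 − 1341), so the pair is consistent; merging gives x ≡ 82541 (mod 125860), where 125860 = lcm(4060, 62).
The solution is unique modulo lcm(10, 812, 62) = 125860.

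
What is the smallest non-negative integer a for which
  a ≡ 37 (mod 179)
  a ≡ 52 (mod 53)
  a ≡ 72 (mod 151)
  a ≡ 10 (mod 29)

From a ≡ 37 (mod 179) write a = 37 + 179t. Substituting into a ≡ 52 (mod 53) gives 179t ≡ 15 (mod 53), and since 20⁻¹ ≡ 8 (mod 53), t ≡ 14. Hence a ≡ 37 + 179·14 = 2543 (mod 9487).
From a ≡ 2543 (mod 9487) write a = 2543 + 9487t. Substituting into a ≡ 72 (mod 151) gives 9487t ≡ 96 (mod 151), and since 125⁻¹ ≡ 29 (mod 151), t ≡ 66. Hence a ≡ 2543 + 9487·66 = 628685 (mod 1432537).
From a ≡ 628685 (mod 1432537) write a = 628685 + 1432537t. Substituting into a ≡ 10 (mod 29) gives 1432537t ≡ 16 (mod 29), and since 24⁻¹ ≡ 23 (mod 29), t ≡ 20. Hence a ≡ 628685 + 1432537·20 = 29279425 (mod 41543573).

29279425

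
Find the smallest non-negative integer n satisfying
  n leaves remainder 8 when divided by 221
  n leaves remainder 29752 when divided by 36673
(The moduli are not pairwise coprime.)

gcd(221, 36673) = 13 and 13 | (29752 − 8), so the pair is consistent; merging gives n ≡ 396482 (mod 623441), where 623441 = lcm(221, 36673).
The solution is unique modulo lcm(221, 36673) = 623441.

396482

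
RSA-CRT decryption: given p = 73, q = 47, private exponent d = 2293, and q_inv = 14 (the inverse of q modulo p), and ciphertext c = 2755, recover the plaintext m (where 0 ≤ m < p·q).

d_p = d mod (p−1) = 2293 mod 72 = 61; d_q = d mod (q−1) = 39.
m₁ = c^(d_p) mod p: c ≡ 54 (mod 73), and 54^61 mod 73 = 25.
m₂ = c^(d_q) mod q: c ≡ 29 (mod 47), and 29^39 mod 47 = 39.
h = q_inv·(m₁ − m₂) mod p = 14·(25 − 39) mod 73 = 23.
m = m₂ + h·q = 39 + 23·47 = 1120.

1120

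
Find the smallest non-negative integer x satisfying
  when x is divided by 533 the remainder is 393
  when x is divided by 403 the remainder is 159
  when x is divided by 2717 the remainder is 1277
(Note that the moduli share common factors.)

gcd(533, 403) = 13 and 13 | (159 − 393), so the pair is consistent; merging gives x ≡ 12652 (mod 16523), where 16523 = lcm(533, 403).
gcd(16523, 2717) = 13 and 13 | (1277 − 12652), so the pair is consistent; merging gives x ≡ 177882 (mod 3453307), where 3453307 = lcm(16523, 2717).
The solution is unique modulo lcm(533, 403, 2717) = 3453307.

177882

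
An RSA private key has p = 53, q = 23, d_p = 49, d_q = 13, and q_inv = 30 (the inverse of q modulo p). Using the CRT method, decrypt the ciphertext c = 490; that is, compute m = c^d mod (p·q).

m₁ = c^(d_p) mod p: c ≡ 13 (mod 53), and 13^49 mod 53 = 42.
m₂ = c^(d_q) mod q: c ≡ 7 (mod 23), and 7^13 mod 23 = 20.
h = q_inv·(m₁ − m₂) mod p = 30·(42 − 20) mod 53 = 24.
m = m₂ + h·q = 20 + 24·23 = 572.

572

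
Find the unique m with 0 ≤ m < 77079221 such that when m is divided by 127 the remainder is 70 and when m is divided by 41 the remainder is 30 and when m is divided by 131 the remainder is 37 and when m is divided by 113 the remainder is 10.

43128381

The moduli are pairwise coprime; N = 127·41·131·113 = 77079221.
N/127 = 606923; 606923 ≡ 117 (mod 127); 117·38 ≡ 1, so inverse 38.
N/41 = 1879981; 1879981 ≡ 8 (mod 41); 8·36 ≡ 1, so inverse 36.
N/131 = 588391; 588391 ≡ 70 (mod 131); 70·73 ≡ 1, so inverse 73.
N/113 = 682117; 682117 ≡ 49 (mod 113); 49·30 ≡ 1, so inverse 30.
m ≡ 70·606923·38 + 30·1879981·36 + 37·588391·73 + 10·682117·30 = 5438673851.
5438673851 mod 77079221 = 43128381.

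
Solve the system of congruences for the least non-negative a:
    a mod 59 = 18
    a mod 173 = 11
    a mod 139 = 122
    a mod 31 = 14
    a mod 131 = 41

3589181533

The moduli are pairwise coprime; N = 59·173·139·31·131 = 5761637153.
N/59 = 97654867; 97654867 ≡ 14 (mod 59); 14·38 ≡ 1, so inverse 38.
N/173 = 33304261; 33304261 ≡ 31 (mod 173); 31·67 ≡ 1, so inverse 67.
N/139 = 41450627; 41450627 ≡ 132 (mod 139); 132·119 ≡ 1, so inverse 119.
N/31 = 185859263; 185859263 ≡ 3 (mod 31); 3·21 ≡ 1, so inverse 21.
N/131 = 43981963; 43981963 ≡ 23 (mod 131); 23·57 ≡ 1, so inverse 57.
a ≡ 18·97654867·38 + 11·33304261·67 + 122·41450627·119 + 14·185859263·21 + 41·43981963·57 = 850549843024.
850549843024 mod 5761637153 = 3589181533.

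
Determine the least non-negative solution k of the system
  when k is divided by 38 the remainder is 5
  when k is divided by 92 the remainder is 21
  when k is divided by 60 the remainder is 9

17409

Combine the congruences pairwise.
gcd(38, 92) = 2 and 2 | (21 − 5), so the pair is consistent; merging gives k ≡ 1677 (mod 1748), where 1748 = lcm(38, 92).
gcd(1748, 60) = 4 and 4 | (9 − 1677), so the pair is consistent; merging gives k ≡ 17409 (mod 26220), where 26220 = lcm(1748, 60).
The solution is unique modulo lcm(38, 92, 60) = 26220.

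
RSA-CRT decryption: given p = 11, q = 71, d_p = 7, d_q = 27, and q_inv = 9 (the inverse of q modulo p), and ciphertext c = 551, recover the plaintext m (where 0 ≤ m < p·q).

m₁ = c^(d_p) mod p: c ≡ 1 (mod 11), and 1^7 mod 11 = 1.
m₂ = c^(d_q) mod q: c ≡ 54 (mod 71), and 54^27 mod 71 = 5.
h = q_inv·(m₁ − m₂) mod p = 9·(1 − 5) mod 11 = 8.
m = m₂ + h·q = 5 + 8·71 = 573.

573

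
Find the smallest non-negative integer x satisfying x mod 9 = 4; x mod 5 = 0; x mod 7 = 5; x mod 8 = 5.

2245

From x ≡ 4 (mod 9) write x = 4 + 9t. Substituting into x ≡ 0 (mod 5) gives 9t ≡ 1 (mod 5), and since 4⁻¹ ≡ 4 (mod 5), t ≡ 4. Hence x ≡ 4 + 9·4 = 40 (mod 45).
From x ≡ 40 (mod 45) write x = 40 + 45t. Substituting into x ≡ 5 (mod 7) gives 45t ≡ 0 (mod 7), and since 3⁻¹ ≡ 5 (mod 7), t ≡ 0. Hence x ≡ 40 + 45·0 = 40 (mod 315).
From x ≡ 40 (mod 315) write x = 40 + 315t. Substituting into x ≡ 5 (mod 8) gives 315t ≡ 5 (mod 8), and since 3⁻¹ ≡ 3 (mod 8), t ≡ 7. Hence x ≡ 40 + 315·7 = 2245 (mod 2520).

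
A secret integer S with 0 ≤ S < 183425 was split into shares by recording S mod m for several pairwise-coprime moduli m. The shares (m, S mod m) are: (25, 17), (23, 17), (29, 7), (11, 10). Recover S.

34517

The moduli are pairwise coprime; N = 25·23·29·11 = 183425.
N/25 = 7337; 7337 ≡ 12 (mod 25); 12·23 ≡ 1, so inverse 23.
N/23 = 7975; 7975 ≡ 17 (mod 23); 17·19 ≡ 1, so inverse 19.
N/29 = 6325; 6325 ≡ 3 (mod 29); 3·10 ≡ 1, so inverse 10.
N/11 = 16675; 16675 ≡ 10 (mod 11); 10·10 ≡ 1, so inverse 10.
S ≡ 17·7337·23 + 17·7975·19 + 7·6325·10 + 10·16675·10 = 7554942.
7554942 mod 183425 = 34517.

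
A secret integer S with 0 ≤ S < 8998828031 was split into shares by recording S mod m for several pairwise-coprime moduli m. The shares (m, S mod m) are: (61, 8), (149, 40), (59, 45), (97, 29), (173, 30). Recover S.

6488816387

The moduli are pairwise coprime; N = 61·149·59·97·173 = 8998828031.
N/61 = 147521771; 147521771 ≡ 42 (mod 61); 42·16 ≡ 1, so inverse 16.
N/149 = 60394819; 60394819 ≡ 53 (mod 149); 53·45 ≡ 1, so inverse 45.
N/59 = 152522509; 152522509 ≡ 16 (mod 59); 16·48 ≡ 1, so inverse 48.
N/97 = 92771423; 92771423 ≡ 41 (mod 97); 41·71 ≡ 1, so inverse 71.
N/173 = 52016347; 52016347 ≡ 91 (mod 173); 91·154 ≡ 1, so inverse 154.
S ≡ 8·147521771·16 + 40·60394819·45 + 45·152522509·48 + 29·92771423·71 + 30·52016347·154 = 888373963425.
888373963425 mod 8998828031 = 6488816387.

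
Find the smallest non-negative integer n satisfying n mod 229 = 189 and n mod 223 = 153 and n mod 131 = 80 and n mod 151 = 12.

The moduli are pairwise coprime; M = 229·223·131·151 = 1010156327.
M/229 = 4411163; 4411163 ≡ 165 (mod 229); 165·161 ≡ 1, so inverse 161.
M/223 = 4529849; 4529849 ≡ 50 (mod 223); 50·58 ≡ 1, so inverse 58.
M/131 = 7711117; 7711117 ≡ 64 (mod 131); 64·43 ≡ 1, so inverse 43.
M/151 = 6689777; 6689777 ≡ 24 (mod 151); 24·107 ≡ 1, so inverse 107.
n ≡ 189·4411163·161 + 153·4529849·58 + 80·7711117·43 + 12·6689777·107 = 209541075101.
209541075101 mod 1010156327 = 438715412.

438715412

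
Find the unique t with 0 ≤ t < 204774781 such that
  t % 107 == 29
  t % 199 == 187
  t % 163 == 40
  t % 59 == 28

From t ≡ 29 (mod 107) write t = 29 + 107s. Substituting into t ≡ 187 (mod 199) gives 107s ≡ 158 (mod 199), and since 107⁻¹ ≡ 93 (mod 199), s ≡ 167. Hence t ≡ 29 + 107·167 = 17898 (mod 21293).
From t ≡ 17898 (mod 21293) write t = 17898 + 21293s. Substituting into t ≡ 40 (mod 163) gives 21293s ≡ 72 (mod 163), and since 103⁻¹ ≡ 19 (mod 163), s ≡ 64. Hence t ≡ 17898 + 21293·64 = 1380650 (mod 3470759).
From t ≡ 1380650 (mod 3470759) write t = 1380650 + 3470759s. Substituting into t ≡ 28 (mod 59) gives 3470759s ≡ 37 (mod 59), and since 25⁻¹ ≡ 26 (mod 59), s ≡ 18. Hence t ≡ 1380650 + 3470759·18 = 63854312 (mod 204774781).

63854312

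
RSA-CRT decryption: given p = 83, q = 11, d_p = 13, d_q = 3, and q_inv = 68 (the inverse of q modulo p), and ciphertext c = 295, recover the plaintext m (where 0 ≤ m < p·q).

465

m₁ = c^(d_p) mod p: c ≡ 46 (mod 83), and 46^13 mod 83 = 50.
m₂ = c^(d_q) mod q: c ≡ 9 (mod 11), and 9^3 mod 11 = 3.
h = q_inv·(m₁ − m₂) mod p = 68·(50 − 3) mod 83 = 42.
m = m₂ + h·q = 3 + 42·11 = 465.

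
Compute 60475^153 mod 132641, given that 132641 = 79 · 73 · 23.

Mod 79: 60475 ≡ 40; by Fermat, exponent reduces to 153 mod 78 = 75; 40^75 ≡ 8 (mod 79).
Mod 73: 60475 ≡ 31; by Fermat, exponent reduces to 153 mod 72 = 9; 31^9 ≡ 51 (mod 73).
Mod 23: 60475 ≡ 8; by Fermat, exponent reduces to 153 mod 22 = 21; 8^21 ≡ 3 (mod 23).
Combine by CRT: x ≡ 8 (mod 79), x ≡ 51 (mod 73), x ≡ 3 (mod 23) ⇒ x ≡ 22681 (mod 132641).

22681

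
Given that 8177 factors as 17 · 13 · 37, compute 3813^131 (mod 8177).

Mod 17: 3813 ≡ 5; by Fermat, exponent reduces to 131 mod 16 = 3; 5^3 ≡ 6 (mod 17).
Mod 13: 3813 ≡ 4; by Fermat, exponent reduces to 131 mod 12 = 11; 4^11 ≡ 10 (mod 13).
Mod 37: 3813 ≡ 2; by Fermat, exponent reduces to 131 mod 36 = 23; 2^23 ≡ 5 (mod 37).
Combine by CRT: x ≡ 6 (mod 17), x ≡ 10 (mod 13), x ≡ 5 (mod 37) ⇒ x ≡ 4001 (mod 8177).

4001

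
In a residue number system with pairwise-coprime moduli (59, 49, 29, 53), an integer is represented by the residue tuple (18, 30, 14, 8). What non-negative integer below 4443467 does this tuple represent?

648251

The moduli are pairwise coprime; N = 59·49·29·53 = 4443467.
N/59 = 75313; 75313 ≡ 29 (mod 59); 29·57 ≡ 1, so inverse 57.
N/49 = 90683; 90683 ≡ 33 (mod 49); 33·3 ≡ 1, so inverse 3.
N/29 = 153223; 153223 ≡ 16 (mod 29); 16·20 ≡ 1, so inverse 20.
N/53 = 83839; 83839 ≡ 46 (mod 53); 46·15 ≡ 1, so inverse 15.
x ≡ 18·75313·57 + 30·90683·3 + 14·153223·20 + 8·83839·15 = 138395728.
138395728 mod 4443467 = 648251.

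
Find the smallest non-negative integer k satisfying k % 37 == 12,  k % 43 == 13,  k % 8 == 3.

6635

The moduli are pairwise coprime; N = 37·43·8 = 12728.
N/37 = 344; 344 ≡ 11 (mod 37); 11·27 ≡ 1, so inverse 27.
N/43 = 296; 296 ≡ 38 (mod 43); 38·17 ≡ 1, so inverse 17.
N/8 = 1591; 1591 ≡ 7 (mod 8); 7·7 ≡ 1, so inverse 7.
k ≡ 12·344·27 + 13·296·17 + 3·1591·7 = 210283.
210283 mod 12728 = 6635.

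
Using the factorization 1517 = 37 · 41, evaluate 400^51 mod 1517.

1343

Mod 37: 400 ≡ 30; by Fermat, exponent reduces to 51 mod 36 = 15; 30^15 ≡ 11 (mod 37).
Mod 41: 400 ≡ 31; by Fermat, exponent reduces to 51 mod 40 = 11; 31^11 ≡ 31 (mod 41).
Combine by CRT: x ≡ 11 (mod 37), x ≡ 31 (mod 41) ⇒ x ≡ 1343 (mod 1517).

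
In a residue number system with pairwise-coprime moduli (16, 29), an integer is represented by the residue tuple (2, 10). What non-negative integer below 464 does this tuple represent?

242

Combine the congruences pairwise.
From x ≡ 2 (mod 16) write x = 2 + 16t. Substituting into x ≡ 10 (mod 29) gives 16t ≡ 8 (mod 29), and since 16⁻¹ ≡ 20 (mod 29), t ≡ 15. Hence x ≡ 2 + 16·15 = 242 (mod 464).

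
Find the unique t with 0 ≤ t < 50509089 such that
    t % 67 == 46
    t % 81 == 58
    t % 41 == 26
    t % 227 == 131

The moduli are pairwise coprime; N = 67·81·41·227 = 50509089.
N/67 = 753867; 753867 ≡ 50 (mod 67); 50·63 ≡ 1, so inverse 63.
N/81 = 623569; 623569 ≡ 31 (mod 81); 31·34 ≡ 1, so inverse 34.
N/41 = 1231929; 1231929 ≡ 2 (mod 41); 2·21 ≡ 1, so inverse 21.
N/227 = 222507; 222507 ≡ 47 (mod 227); 47·29 ≡ 1, so inverse 29.
t ≡ 46·753867·63 + 58·623569·34 + 26·1231929·21 + 131·222507·29 = 4932321961.
4932321961 mod 50509089 = 32940328.

32940328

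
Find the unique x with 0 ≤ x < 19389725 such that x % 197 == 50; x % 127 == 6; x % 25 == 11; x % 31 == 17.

From x ≡ 50 (mod 197) write x = 50 + 197t. Substituting into x ≡ 6 (mod 127) gives 197t ≡ 83 (mod 127), and since 70⁻¹ ≡ 49 (mod 127), t ≡ 3. Hence x ≡ 50 + 197·3 = 641 (mod 25019).
From x ≡ 641 (mod 25019) write x = 641 + 25019t. Substituting into x ≡ 11 (mod 25) gives 25019t ≡ 20 (mod 25), and since 19⁻¹ ≡ 4 (mod 25), t ≡ 5. Hence x ≡ 641 + 25019·5 = 125736 (mod 625475).
From x ≡ 125736 (mod 625475) write x = 125736 + 625475t. Substituting into x ≡ 17 (mod 31) gives 625475t ≡ 17 (mod 31), and since 19⁻¹ ≡ 18 (mod 31), t ≡ 27. Hence x ≡ 125736 + 625475·27 = 17013561 (mod 19389725).

17013561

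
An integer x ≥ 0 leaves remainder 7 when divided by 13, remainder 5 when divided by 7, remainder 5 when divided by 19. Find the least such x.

670

From x ≡ 7 (mod 13) write x = 7 + 13t. Substituting into x ≡ 5 (mod 7) gives 13t ≡ 5 (mod 7), and since 6⁻¹ ≡ 6 (mod 7), t ≡ 2. Hence x ≡ 7 + 13·2 = 33 (mod 91).
From x ≡ 33 (mod 91) write x = 33 + 91t. Substituting into x ≡ 5 (mod 19) gives 91t ≡ 10 (mod 19), and since 15⁻¹ ≡ 14 (mod 19), t ≡ 7. Hence x ≡ 33 + 91·7 = 670 (mod 1729).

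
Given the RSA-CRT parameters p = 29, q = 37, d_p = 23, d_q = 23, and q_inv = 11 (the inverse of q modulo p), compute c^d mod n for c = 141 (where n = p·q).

509

m₁ = c^(d_p) mod p: c ≡ 25 (mod 29), and 25^23 mod 29 = 16.
m₂ = c^(d_q) mod q: c ≡ 30 (mod 37), and 30^23 mod 37 = 28.
h = q_inv·(m₁ − m₂) mod p = 11·(16 − 28) mod 29 = 13.
m = m₂ + h·q = 28 + 13·37 = 509.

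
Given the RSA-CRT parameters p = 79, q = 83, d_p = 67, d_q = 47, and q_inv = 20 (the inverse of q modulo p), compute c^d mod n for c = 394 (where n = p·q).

m₁ = c^(d_p) mod p: c ≡ 78 (mod 79), and 78^67 mod 79 = 78.
m₂ = c^(d_q) mod q: c ≡ 62 (mod 83), and 62^47 mod 83 = 20.
h = q_inv·(m₁ − m₂) mod p = 20·(78 − 20) mod 79 = 54.
m = m₂ + h·q = 20 + 54·83 = 4502.

4502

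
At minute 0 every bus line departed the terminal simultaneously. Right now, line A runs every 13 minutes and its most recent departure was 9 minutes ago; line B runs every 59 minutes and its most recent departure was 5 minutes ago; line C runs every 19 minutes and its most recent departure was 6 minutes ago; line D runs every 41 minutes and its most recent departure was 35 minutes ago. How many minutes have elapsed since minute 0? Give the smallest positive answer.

369404

The moduli are pairwise coprime; N = 13·59·19·41 = 597493.
N/13 = 45961; 45961 ≡ 6 (mod 13); 6·11 ≡ 1, so inverse 11.
N/59 = 10127; 10127 ≡ 38 (mod 59); 38·14 ≡ 1, so inverse 14.
N/19 = 31447; 31447 ≡ 2 (mod 19); 2·10 ≡ 1, so inverse 10.
N/41 = 14573; 14573 ≡ 18 (mod 41); 18·16 ≡ 1, so inverse 16.
t ≡ 9·45961·11 + 5·10127·14 + 6·31447·10 + 35·14573·16 = 15306729.
15306729 mod 597493 = 369404.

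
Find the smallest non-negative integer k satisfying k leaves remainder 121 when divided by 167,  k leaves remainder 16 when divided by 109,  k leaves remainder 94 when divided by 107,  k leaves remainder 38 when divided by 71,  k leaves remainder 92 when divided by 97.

The moduli are pairwise coprime; N = 167·109·107·71·97 = 13413954527.
N/167 = 80323081; 80323081 ≡ 89 (mod 167); 89·152 ≡ 1, so inverse 152.
N/109 = 123063803; 123063803 ≡ 78 (mod 109); 78·7 ≡ 1, so inverse 7.
N/107 = 125364061; 125364061 ≡ 79 (mod 107); 79·42 ≡ 1, so inverse 42.
N/71 = 188928937; 188928937 ≡ 67 (mod 71); 67·53 ≡ 1, so inverse 53.
N/97 = 138288191; 138288191 ≡ 44 (mod 97); 44·86 ≡ 1, so inverse 86.
k ≡ 121·80323081·152 + 16·123063803·7 + 94·125364061·42 + 38·188928937·53 + 92·138288191·86 = 3460661610826.
3460661610826 mod 13413954527 = 13275297387.

13275297387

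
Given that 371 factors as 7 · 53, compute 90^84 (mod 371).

225

Mod 7: 90 ≡ 6; since 6 | 84, by Fermat 6^84 ≡ 1 (mod 7).
Mod 53: 90 ≡ 37; by Fermat, exponent reduces to 84 mod 52 = 32; 37^32 ≡ 13 (mod 53).
Combine by CRT: x ≡ 1 (mod 7), x ≡ 13 (mod 53) ⇒ x ≡ 225 (mod 371).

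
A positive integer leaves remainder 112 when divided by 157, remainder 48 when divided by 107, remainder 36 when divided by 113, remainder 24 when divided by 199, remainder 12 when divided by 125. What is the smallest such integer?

From n ≡ 112 (mod 157) write n = 112 + 157t. Substituting into n ≡ 48 (mod 107) gives 157t ≡ 43 (mod 107), and since 50⁻¹ ≡ 15 (mod 107), t ≡ 3. Hence n ≡ 112 + 157·3 = 583 (mod 16799).
From n ≡ 583 (mod 16799) write n = 583 + 16799t. Substituting into n ≡ 36 (mod 113) gives 16799t ≡ 18 (mod 113), and since 75⁻¹ ≡ 110 (mod 113), t ≡ 59. Hence n ≡ 583 + 16799·59 = 991724 (mod 1898287).
From n ≡ 991724 (mod 1898287) write n = 991724 + 1898287t. Substituting into n ≡ 24 (mod 199) gives 1898287t ≡ 116 (mod 199), and since 26⁻¹ ≡ 23 (mod 199), t ≡ 81. Hence n ≡ 991724 + 1898287·81 = 154752971 (mod 377759113).
From n ≡ 154752971 (mod 377759113) write n = 154752971 + 377759113t. Substituting into n ≡ 12 (mod 125) gives 377759113t ≡ 41 (mod 125), and since 113⁻¹ ≡ 52 (mod 125), t ≡ 7. Hence n ≡ 154752971 + 377759113·7 = 2799066762 (mod 47219889125).

2799066762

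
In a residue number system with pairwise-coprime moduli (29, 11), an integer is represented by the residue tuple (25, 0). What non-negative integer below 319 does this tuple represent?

From x ≡ 25 (mod 29) write x = 25 + 29t. Substituting into x ≡ 0 (mod 11) gives 29t ≡ 8 (mod 11), and since 7⁻¹ ≡ 8 (mod 11), t ≡ 9. Hence x ≡ 25 + 29·9 = 286 (mod 319).

286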